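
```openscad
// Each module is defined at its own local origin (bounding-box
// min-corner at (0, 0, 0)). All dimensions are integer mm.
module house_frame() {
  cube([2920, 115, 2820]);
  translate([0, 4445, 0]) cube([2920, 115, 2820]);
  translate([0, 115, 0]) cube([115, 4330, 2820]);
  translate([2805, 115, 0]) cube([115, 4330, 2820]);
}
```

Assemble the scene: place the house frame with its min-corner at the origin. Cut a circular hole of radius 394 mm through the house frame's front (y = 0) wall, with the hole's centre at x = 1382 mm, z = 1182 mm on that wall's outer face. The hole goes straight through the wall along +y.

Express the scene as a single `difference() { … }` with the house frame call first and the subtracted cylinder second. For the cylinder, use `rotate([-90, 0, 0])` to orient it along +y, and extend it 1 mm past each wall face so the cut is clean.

difference() {
  house_frame();
  translate([1382, -1, 1182]) rotate([-90, 0, 0]) cylinder(h = 117, r = 394);
}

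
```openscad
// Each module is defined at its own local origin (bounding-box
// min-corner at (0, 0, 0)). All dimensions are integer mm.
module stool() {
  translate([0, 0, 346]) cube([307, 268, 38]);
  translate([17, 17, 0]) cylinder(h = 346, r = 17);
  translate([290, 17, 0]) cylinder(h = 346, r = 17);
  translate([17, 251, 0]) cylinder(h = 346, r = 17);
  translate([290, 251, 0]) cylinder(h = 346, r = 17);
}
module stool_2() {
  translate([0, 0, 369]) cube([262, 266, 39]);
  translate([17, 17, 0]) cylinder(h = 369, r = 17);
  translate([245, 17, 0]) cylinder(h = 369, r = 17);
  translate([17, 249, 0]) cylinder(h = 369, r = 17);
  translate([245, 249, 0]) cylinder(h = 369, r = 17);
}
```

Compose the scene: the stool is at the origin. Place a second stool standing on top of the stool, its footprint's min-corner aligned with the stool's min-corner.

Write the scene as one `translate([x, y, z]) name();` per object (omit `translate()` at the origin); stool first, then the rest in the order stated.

stool();
translate([0, 0, 384]) stool_2();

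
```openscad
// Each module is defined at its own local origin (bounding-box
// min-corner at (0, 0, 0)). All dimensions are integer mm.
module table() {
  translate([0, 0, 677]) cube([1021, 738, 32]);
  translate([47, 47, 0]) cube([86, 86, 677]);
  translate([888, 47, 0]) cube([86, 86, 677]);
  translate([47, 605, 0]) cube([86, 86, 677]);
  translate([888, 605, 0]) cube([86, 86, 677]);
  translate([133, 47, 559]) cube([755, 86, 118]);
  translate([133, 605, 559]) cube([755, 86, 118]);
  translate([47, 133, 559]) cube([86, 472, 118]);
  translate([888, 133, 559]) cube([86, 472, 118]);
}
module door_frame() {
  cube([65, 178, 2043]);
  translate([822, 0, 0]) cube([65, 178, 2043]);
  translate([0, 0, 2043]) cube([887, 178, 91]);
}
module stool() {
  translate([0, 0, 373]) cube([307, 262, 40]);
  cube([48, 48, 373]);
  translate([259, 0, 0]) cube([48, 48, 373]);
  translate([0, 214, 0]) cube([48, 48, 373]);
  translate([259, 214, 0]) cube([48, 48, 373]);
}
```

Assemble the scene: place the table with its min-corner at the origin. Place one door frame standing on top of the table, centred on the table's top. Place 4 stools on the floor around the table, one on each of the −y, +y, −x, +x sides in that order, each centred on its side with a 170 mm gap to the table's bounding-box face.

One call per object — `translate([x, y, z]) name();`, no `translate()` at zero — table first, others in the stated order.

table();
translate([67, 280, 709]) door_frame();
translate([357, -432, 0]) stool();
translate([357, 908, 0]) stool();
translate([-477, 238, 0]) stool();
translate([1191, 238, 0]) stool();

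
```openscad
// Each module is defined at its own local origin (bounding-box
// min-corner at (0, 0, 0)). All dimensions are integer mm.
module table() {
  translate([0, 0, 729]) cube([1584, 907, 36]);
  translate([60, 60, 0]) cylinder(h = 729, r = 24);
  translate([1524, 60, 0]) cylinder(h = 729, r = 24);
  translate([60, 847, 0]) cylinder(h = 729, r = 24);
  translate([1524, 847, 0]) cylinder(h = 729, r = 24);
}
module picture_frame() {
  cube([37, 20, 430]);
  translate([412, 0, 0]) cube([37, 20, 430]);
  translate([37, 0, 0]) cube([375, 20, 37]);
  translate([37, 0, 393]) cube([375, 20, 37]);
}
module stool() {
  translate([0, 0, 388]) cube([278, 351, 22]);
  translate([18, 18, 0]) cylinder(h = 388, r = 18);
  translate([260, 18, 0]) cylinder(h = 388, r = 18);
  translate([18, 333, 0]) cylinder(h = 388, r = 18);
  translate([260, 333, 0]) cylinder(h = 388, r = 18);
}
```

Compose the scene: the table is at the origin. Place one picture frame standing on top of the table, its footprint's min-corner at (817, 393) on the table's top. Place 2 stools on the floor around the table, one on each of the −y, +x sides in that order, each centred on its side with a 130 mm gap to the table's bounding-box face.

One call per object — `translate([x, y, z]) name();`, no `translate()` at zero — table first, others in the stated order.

table();
translate([817, 393, 765]) picture_frame();
translate([653, -481, 0]) stool();
translate([1714, 278, 0]) stool();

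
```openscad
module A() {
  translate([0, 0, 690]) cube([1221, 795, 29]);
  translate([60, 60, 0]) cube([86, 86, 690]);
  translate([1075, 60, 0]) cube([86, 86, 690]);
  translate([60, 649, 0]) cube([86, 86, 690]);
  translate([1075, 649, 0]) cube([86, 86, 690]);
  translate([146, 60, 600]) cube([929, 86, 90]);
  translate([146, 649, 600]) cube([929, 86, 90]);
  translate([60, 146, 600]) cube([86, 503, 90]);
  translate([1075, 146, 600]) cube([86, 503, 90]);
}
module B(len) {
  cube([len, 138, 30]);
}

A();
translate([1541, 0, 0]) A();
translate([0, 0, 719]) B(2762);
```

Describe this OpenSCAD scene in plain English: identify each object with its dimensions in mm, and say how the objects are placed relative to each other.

A is a rectangular dining table. The top is 1221×795×29 mm with its upper surface at z = 719 mm. It stands on four 86×86 mm square legs, each inset 60 mm from the nearest pair of top edges, running from the floor to the underside of the top. Four apron rails, 86 mm thick and 90 mm tall, run between adjacent legs with their top edges flush with the underside of the top and their outer faces flush with the legs' outer faces.

B is a rectangular beam 2762 mm long (x), 138 mm deep (y), 30 mm thick (z).

The beam spans the tops of two tables placed 320 mm apart, resting at z = 719 mm.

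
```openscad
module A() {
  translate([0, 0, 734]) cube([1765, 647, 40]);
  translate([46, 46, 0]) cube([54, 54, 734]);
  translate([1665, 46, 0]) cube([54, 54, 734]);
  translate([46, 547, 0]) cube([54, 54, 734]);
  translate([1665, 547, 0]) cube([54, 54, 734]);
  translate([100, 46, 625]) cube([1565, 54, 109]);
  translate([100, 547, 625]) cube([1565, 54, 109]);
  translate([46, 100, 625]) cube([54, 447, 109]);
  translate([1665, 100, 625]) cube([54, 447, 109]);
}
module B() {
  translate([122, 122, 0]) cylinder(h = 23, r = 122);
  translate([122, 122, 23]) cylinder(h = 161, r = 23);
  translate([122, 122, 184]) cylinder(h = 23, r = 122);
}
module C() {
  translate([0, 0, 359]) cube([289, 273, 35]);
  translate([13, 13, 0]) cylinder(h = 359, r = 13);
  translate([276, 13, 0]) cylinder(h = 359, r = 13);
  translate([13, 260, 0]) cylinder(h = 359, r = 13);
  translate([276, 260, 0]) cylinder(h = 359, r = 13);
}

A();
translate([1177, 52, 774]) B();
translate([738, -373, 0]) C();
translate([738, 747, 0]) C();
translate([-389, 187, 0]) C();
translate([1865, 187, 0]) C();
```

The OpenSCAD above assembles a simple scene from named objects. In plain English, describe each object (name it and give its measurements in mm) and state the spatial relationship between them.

A is a table with a 1765×647 mm rectangular top, 40 mm thick, top surface at z = 774 mm, supported by four 54×54 mm square legs, each inset 46 mm from the nearest pair of top edges, running from the floor. Four apron rails, 54 mm thick and 109 mm tall, run between adjacent legs with their top edges flush with the underside of the top and their outer faces flush with the legs' outer faces.

B is a spool: two coaxial disc flanges of radius 122 mm and thickness 23 mm, joined by a core cylinder of radius 23 mm and height 161 mm. The lower flange rests on z = 0 and the three cylinders share a vertical axis.

C is a four-legged stool. The seat is 289×273 mm, 35 mm thick, top at z = 394 mm. It stands on four round legs, each 26 mm in diameter, from z = 0 to the seat underside, each leg's axis is inset half a diameter from the nearest pair of seat edges (so the leg's bounding box is flush with the corner).

The spool is on top of the table. Four stools sit around the table at the −y, +y, −x, +x sides.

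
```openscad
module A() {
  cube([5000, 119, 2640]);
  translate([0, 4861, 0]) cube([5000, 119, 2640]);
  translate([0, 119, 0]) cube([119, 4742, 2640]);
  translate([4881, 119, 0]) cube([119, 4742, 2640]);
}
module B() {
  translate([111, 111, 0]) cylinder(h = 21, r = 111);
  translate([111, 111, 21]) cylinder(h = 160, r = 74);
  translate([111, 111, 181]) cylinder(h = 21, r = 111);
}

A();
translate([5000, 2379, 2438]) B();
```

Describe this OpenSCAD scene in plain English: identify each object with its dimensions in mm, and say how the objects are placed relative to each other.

A is the wall frame of a small rectangular building: four walls, each 2640 mm tall and 119 mm thick, enclosing a footprint 5000 mm (x) by 4980 mm (y) outside-to-outside, with no floor or roof. The front and back walls (the −y and +y sides) span the full width; the two side walls fit between them.

B is a spool: two coaxial disc flanges of radius 111 mm and thickness 21 mm, joined by a core cylinder of radius 74 mm and height 160 mm. The lower flange rests on z = 0 and the three cylinders share a vertical axis.

The spool is beside the house frame with their tops flush at z = 2640.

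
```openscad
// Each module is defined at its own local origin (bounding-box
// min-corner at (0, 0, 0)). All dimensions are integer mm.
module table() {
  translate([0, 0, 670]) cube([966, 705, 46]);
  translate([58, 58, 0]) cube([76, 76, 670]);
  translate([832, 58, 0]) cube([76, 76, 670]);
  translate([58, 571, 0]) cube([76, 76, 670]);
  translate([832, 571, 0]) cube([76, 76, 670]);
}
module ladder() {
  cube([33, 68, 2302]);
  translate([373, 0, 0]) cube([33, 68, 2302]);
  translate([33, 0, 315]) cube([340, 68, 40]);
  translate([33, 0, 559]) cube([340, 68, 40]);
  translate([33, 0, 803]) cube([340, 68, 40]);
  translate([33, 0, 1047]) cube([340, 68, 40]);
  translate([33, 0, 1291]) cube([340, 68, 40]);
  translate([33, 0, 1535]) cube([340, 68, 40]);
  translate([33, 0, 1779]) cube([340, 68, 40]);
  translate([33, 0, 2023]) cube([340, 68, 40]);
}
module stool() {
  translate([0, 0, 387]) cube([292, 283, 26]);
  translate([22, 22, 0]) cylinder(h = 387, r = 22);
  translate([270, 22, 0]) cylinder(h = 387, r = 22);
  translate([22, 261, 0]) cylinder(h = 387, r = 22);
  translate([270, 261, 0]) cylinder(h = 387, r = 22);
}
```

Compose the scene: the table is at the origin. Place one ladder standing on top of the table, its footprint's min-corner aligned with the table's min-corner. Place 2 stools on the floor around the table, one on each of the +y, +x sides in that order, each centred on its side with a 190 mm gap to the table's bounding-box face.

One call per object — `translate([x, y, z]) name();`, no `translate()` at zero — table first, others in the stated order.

table();
translate([0, 0, 716]) ladder();
translate([337, 895, 0]) stool();
translate([1156, 211, 0]) stool();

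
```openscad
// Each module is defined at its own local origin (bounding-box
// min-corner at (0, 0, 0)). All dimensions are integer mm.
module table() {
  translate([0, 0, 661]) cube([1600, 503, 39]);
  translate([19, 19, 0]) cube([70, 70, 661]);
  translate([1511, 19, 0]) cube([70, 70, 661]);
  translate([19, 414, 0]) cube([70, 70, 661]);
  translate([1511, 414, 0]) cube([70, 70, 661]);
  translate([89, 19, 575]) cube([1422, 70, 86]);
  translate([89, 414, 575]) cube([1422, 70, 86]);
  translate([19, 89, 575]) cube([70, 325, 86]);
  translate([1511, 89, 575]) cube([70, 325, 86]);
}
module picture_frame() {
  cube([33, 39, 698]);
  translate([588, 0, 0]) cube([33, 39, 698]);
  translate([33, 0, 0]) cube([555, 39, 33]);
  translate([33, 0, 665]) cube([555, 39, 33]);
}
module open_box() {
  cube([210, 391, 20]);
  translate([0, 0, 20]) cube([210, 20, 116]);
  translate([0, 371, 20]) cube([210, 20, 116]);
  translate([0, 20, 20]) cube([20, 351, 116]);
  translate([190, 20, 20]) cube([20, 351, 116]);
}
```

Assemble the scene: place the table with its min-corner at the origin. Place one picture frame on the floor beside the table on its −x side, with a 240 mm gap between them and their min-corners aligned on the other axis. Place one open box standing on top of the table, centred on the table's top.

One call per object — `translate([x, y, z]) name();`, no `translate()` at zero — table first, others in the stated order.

table();
translate([-861, 0, 0]) picture_frame();
translate([695, 56, 700]) open_box();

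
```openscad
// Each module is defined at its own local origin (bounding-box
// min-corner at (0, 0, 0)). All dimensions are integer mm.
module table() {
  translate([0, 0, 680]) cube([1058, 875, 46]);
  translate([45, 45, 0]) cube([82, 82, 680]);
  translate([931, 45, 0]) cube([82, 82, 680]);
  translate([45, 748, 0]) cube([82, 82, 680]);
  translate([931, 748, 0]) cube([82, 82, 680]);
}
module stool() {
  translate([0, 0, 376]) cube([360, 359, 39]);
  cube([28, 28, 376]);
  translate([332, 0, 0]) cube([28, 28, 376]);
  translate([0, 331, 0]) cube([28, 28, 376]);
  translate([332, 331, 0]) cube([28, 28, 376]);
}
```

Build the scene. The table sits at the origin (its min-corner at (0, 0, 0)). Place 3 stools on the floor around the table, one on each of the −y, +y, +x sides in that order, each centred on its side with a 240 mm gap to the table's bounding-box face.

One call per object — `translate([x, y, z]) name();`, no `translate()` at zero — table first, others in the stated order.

table();
translate([349, -599, 0]) stool();
translate([349, 1115, 0]) stool();
translate([1298, 258, 0]) stool();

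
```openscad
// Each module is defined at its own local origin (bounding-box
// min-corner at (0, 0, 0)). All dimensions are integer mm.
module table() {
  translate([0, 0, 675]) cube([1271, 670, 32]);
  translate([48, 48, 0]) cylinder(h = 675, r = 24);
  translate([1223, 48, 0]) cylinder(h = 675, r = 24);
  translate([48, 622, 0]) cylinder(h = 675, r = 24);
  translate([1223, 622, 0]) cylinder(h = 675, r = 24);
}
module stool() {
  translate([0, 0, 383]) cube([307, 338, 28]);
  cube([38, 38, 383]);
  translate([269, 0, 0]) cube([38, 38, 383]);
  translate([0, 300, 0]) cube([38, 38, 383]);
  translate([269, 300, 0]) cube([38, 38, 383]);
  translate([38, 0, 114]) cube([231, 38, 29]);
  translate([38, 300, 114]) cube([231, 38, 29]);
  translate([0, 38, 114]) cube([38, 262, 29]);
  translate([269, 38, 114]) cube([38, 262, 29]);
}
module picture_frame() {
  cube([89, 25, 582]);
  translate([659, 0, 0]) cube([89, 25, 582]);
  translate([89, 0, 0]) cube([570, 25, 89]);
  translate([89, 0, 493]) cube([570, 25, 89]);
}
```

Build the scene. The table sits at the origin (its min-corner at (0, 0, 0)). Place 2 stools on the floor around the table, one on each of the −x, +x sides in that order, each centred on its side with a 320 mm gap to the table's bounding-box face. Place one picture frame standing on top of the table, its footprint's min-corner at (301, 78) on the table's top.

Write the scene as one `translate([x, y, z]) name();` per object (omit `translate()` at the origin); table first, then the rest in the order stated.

table();
translate([-627, 166, 0]) stool();
translate([1591, 166, 0]) stool();
translate([301, 78, 707]) picture_frame();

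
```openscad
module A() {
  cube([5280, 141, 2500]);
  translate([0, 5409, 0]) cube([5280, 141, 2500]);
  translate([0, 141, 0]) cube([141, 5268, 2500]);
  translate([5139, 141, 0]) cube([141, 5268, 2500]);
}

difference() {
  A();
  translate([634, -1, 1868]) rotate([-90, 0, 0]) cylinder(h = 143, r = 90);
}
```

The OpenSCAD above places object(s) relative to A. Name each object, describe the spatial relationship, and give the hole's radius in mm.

The subtracted cylinder has r = 90 mm.

A is a house frame. The house frame has a circular hole through its front wall. The hole's radius is 90 mm.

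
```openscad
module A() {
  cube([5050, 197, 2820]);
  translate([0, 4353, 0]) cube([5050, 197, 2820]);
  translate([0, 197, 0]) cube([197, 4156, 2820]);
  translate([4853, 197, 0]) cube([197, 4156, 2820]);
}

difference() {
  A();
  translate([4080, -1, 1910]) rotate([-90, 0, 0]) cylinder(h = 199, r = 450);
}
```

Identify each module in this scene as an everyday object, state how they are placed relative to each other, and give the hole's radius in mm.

A is a house frame. The house frame has a circular hole through its front wall. The hole's radius is 450 mm.

The subtracted cylinder has r = 450 mm.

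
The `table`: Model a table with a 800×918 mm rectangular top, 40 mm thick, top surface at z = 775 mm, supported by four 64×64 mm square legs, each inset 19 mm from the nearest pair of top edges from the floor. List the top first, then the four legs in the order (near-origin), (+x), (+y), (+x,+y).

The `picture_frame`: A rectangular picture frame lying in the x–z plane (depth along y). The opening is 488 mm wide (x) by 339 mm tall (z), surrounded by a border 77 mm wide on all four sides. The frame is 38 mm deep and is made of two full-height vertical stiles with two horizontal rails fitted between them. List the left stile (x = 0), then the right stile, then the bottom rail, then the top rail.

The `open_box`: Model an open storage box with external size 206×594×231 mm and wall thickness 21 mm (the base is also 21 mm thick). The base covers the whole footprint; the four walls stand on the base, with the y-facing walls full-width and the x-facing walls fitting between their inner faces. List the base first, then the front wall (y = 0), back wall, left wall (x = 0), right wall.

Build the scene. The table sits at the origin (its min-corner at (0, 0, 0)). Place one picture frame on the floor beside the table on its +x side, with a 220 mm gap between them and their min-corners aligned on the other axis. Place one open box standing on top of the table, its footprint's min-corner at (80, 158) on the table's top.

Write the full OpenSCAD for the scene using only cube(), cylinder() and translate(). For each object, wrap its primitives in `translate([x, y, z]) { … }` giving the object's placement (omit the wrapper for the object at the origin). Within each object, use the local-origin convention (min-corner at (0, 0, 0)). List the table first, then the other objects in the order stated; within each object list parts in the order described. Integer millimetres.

translate([0, 0, 735]) cube([800, 918, 40]);
translate([19, 19, 0]) cube([64, 64, 735]);
translate([717, 19, 0]) cube([64, 64, 735]);
translate([19, 835, 0]) cube([64, 64, 735]);
translate([717, 835, 0]) cube([64, 64, 735]);
translate([1020, 0, 0]) {
  cube([77, 38, 493]);
  translate([565, 0, 0]) cube([77, 38, 493]);
  translate([77, 0, 0]) cube([488, 38, 77]);
  translate([77, 0, 416]) cube([488, 38, 77]);
}
translate([80, 158, 775]) {
  cube([206, 594, 21]);
  translate([0, 0, 21]) cube([206, 21, 210]);
  translate([0, 573, 21]) cube([206, 21, 210]);
  translate([0, 21, 21]) cube([21, 552, 210]);
  translate([185, 21, 21]) cube([21, 552, 210]);
}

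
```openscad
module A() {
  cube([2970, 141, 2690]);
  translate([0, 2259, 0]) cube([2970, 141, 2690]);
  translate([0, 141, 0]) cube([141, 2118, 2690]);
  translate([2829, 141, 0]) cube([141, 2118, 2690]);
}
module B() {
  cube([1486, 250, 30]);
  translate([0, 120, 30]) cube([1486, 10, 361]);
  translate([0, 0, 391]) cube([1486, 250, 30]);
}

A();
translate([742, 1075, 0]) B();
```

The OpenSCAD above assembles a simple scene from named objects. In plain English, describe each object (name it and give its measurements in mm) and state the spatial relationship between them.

A is a box-shaped house frame (walls only): outside footprint 2970×2400 mm, wall height 2690 mm, wall thickness 141 mm. The two y-facing walls run the full x-width; the two x-facing walls fit between the inner faces of the y-facing walls.

B is an I-beam lying along x, 1486 mm long. Overall section height 421 mm. Two flanges 250 mm wide (y) and 30 mm thick, one on the floor and one at the top; a web 10 mm thick runs between them, centred on the flange width.

The I-beam sits inside the house frame, centred.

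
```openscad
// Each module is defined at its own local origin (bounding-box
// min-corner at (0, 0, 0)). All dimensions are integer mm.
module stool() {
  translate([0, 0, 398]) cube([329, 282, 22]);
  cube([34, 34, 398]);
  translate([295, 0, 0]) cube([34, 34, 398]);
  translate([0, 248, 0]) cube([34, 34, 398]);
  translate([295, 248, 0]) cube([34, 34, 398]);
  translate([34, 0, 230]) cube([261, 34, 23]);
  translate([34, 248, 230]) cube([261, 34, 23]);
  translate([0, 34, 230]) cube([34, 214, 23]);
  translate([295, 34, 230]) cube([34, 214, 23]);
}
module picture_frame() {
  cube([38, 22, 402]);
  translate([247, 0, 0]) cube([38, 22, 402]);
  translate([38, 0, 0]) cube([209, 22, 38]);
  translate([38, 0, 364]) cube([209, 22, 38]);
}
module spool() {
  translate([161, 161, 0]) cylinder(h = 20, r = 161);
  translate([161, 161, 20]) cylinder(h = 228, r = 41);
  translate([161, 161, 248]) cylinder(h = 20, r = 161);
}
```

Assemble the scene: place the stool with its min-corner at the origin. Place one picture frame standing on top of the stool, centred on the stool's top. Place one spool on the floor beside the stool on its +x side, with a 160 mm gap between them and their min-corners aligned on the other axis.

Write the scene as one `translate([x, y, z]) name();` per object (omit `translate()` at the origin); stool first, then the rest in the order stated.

stool();
translate([22, 130, 420]) picture_frame();
translate([489, 0, 0]) spool();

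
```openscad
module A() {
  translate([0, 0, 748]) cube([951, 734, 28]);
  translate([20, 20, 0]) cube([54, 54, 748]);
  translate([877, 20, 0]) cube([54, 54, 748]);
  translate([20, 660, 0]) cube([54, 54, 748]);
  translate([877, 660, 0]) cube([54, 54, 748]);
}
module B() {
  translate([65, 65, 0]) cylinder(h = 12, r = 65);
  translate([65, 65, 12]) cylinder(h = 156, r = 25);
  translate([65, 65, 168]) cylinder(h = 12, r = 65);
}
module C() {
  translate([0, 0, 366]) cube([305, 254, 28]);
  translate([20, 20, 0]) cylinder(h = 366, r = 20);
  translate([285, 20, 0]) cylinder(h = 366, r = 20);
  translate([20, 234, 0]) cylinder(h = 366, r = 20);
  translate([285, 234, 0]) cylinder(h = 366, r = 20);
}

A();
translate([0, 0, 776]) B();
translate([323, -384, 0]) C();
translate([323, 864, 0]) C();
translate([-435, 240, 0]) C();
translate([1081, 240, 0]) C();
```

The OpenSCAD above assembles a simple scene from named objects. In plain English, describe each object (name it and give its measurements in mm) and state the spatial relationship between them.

A is a table: top 951 mm (x) × 734 mm (y), 28 mm thick, upper face at z = 776 mm, on four 54×54 mm square legs, each inset 20 mm from the nearest pair of top edges, running from z = 0 to the bottom of the top.

B is a spool: two coaxial disc flanges of radius 65 mm and thickness 12 mm, joined by a core cylinder of radius 25 mm and height 156 mm. The lower flange rests on z = 0 and the three cylinders share a vertical axis.

C is a four-legged stool. The seat is 305×254 mm, 28 mm thick, top at z = 394 mm. It stands on four round legs, each 40 mm in diameter, from z = 0 to the seat underside, each leg's axis is inset half a diameter from the nearest pair of seat edges (so the leg's bounding box is flush with the corner).

The spool is on top of the table. Four stools sit around the table at the −y, +y, −x, +x sides.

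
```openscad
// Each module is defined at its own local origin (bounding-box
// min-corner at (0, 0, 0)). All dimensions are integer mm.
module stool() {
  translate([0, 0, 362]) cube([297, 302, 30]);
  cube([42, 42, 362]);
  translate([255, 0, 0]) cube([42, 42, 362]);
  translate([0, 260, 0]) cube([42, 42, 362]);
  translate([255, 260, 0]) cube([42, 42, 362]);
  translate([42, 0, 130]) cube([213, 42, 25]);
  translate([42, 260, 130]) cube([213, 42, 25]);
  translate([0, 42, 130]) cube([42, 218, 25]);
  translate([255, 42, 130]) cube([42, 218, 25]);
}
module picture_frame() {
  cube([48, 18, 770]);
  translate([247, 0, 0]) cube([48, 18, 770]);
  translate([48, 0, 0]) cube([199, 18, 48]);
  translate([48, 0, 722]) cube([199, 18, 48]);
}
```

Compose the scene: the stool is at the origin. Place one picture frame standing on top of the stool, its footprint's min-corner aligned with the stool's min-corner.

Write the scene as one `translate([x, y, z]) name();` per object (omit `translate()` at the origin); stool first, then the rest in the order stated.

stool();
translate([0, 0, 392]) picture_frame();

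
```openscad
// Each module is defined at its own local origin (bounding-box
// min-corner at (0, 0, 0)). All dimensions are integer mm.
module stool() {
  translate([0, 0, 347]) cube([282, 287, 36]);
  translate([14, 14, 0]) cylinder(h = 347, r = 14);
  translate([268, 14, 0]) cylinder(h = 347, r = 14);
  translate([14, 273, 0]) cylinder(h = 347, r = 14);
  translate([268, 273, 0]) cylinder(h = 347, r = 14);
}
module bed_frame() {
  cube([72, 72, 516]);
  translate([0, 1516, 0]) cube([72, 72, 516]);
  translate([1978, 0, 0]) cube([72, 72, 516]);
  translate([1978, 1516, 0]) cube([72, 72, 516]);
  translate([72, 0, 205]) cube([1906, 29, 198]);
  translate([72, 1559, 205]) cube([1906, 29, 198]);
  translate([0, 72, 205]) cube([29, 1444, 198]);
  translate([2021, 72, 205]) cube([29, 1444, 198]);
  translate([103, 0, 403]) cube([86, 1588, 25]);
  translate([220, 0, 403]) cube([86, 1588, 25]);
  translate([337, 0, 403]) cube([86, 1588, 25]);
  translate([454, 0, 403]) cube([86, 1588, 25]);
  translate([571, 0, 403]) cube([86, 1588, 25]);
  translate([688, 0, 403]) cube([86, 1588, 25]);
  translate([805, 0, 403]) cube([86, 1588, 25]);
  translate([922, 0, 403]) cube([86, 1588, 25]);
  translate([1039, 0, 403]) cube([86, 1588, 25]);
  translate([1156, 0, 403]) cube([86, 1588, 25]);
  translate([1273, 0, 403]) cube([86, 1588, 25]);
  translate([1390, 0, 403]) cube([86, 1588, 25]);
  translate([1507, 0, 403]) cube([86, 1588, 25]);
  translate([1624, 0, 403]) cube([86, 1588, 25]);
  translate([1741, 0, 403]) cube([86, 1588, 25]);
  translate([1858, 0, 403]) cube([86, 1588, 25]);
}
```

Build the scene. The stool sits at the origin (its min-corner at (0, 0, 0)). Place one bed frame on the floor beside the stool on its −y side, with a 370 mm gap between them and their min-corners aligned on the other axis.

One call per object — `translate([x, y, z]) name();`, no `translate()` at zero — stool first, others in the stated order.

stool();
translate([0, -1958, 0]) bed_frame();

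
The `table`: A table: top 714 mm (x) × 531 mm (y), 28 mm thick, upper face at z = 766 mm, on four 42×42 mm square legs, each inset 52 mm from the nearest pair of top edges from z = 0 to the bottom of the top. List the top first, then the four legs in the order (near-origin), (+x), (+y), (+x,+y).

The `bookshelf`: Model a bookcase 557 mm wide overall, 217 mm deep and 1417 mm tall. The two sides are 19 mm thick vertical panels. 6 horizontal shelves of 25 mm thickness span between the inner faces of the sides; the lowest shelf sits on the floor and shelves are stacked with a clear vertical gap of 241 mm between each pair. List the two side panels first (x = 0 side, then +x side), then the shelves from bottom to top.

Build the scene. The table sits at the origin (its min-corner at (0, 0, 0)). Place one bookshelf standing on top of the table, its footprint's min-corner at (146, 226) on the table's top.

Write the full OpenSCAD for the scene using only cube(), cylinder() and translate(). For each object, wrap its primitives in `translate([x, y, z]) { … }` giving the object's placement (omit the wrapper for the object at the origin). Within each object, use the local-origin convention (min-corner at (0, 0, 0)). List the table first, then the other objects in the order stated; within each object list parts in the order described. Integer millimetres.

translate([0, 0, 738]) cube([714, 531, 28]);
translate([52, 52, 0]) cube([42, 42, 738]);
translate([620, 52, 0]) cube([42, 42, 738]);
translate([52, 437, 0]) cube([42, 42, 738]);
translate([620, 437, 0]) cube([42, 42, 738]);
translate([146, 226, 766]) {
  cube([19, 217, 1417]);
  translate([538, 0, 0]) cube([19, 217, 1417]);
  translate([19, 0, 0]) cube([519, 217, 25]);
  translate([19, 0, 266]) cube([519, 217, 25]);
  translate([19, 0, 532]) cube([519, 217, 25]);
  translate([19, 0, 798]) cube([519, 217, 25]);
  translate([19, 0, 1064]) cube([519, 217, 25]);
  translate([19, 0, 1330]) cube([519, 217, 25]);
}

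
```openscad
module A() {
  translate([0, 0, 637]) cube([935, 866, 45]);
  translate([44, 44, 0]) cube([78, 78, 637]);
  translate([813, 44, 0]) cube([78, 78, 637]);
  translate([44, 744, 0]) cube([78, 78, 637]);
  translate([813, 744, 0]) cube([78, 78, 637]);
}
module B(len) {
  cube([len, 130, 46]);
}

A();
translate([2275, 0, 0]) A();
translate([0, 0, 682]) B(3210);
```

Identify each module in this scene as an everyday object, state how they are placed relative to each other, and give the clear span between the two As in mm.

Second table starts at x = 2275; first ends at x = 935; clear span = 2275 − 935 = 1340 mm.

A is a table. B is a beam. A beam spans the tops of two tables. The clear span between the two tables is 1340 mm.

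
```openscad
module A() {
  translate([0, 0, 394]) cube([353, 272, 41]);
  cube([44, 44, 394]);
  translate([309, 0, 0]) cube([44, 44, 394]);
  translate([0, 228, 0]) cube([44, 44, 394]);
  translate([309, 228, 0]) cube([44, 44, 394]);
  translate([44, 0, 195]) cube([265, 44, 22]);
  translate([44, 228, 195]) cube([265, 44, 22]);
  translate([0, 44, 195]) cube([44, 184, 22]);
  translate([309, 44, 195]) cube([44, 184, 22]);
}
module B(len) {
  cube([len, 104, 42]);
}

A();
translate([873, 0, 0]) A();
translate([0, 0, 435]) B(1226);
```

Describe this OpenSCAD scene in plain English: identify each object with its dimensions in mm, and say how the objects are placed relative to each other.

A is a four-legged stool. The seat is a 353×272×41 mm slab whose top surface is at z = 435 mm; four square legs, each 44×44 mm in cross-section, run from the floor (z = 0) to the underside of the seat, each flush with a corner of the seat. Four stretchers, 44 mm wide and 22 mm tall, connect adjacent legs with their undersides at z = 195 mm, each running between the inner faces of the legs it joins and aligned with the legs' outer faces on the other axis.

B is a rectangular beam 1226 mm long (x), 104 mm deep (y), 42 mm thick (z).

The beam spans the tops of two stools placed 520 mm apart, resting at z = 435 mm.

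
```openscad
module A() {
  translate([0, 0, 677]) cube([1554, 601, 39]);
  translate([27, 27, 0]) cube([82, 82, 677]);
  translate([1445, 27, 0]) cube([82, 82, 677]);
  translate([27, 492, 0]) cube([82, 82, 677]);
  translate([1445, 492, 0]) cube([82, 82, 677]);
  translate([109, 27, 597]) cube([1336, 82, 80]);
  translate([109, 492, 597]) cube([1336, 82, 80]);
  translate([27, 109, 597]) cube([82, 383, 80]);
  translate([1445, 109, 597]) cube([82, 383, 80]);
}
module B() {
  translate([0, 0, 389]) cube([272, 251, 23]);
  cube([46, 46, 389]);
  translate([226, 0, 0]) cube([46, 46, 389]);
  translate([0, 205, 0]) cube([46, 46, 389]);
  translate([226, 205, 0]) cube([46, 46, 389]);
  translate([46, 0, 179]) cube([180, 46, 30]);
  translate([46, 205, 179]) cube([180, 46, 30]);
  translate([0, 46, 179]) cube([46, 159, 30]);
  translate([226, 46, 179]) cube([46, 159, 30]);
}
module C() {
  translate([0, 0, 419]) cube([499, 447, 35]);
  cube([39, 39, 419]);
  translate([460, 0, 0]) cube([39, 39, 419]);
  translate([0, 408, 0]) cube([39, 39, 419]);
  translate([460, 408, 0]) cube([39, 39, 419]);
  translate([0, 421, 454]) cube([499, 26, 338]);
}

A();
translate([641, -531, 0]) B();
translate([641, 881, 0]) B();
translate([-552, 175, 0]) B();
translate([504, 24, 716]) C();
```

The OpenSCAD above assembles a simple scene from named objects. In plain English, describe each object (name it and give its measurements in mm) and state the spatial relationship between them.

A is a table: top 1554 mm (x) × 601 mm (y), 39 mm thick, upper face at z = 716 mm, on four 82×82 mm square legs, each inset 27 mm from the nearest pair of top edges, running from z = 0 to the bottom of the top. Four apron rails, 82 mm thick and 80 mm tall, run between adjacent legs with their top edges flush with the underside of the top and their outer faces flush with the legs' outer faces.

B is a four-legged stool. The seat is 272×251 mm, 23 mm thick, top at z = 412 mm. It stands on four square legs, each 46×46 mm in cross-section, from z = 0 to the seat underside, each flush with a corner of the seat. Four stretchers, 46 mm wide and 30 mm tall, connect adjacent legs with their undersides at z = 179 mm, each running between the inner faces of the legs it joins and aligned with the legs' outer faces on the other axis.

C is a chair. The seat is a 499×447×35 mm slab with its top at z = 454 mm, on four 39×39 mm corner legs (flush with the seat edges, standing on z = 0). A flat backrest 26 mm thick, 338 mm tall, spans the full seat width and rises from the seat top along its +y edge, rear face flush with the rear of the seat.

Three stools sit around the table at the −y, +y, −x sides. The chair is on top of the table.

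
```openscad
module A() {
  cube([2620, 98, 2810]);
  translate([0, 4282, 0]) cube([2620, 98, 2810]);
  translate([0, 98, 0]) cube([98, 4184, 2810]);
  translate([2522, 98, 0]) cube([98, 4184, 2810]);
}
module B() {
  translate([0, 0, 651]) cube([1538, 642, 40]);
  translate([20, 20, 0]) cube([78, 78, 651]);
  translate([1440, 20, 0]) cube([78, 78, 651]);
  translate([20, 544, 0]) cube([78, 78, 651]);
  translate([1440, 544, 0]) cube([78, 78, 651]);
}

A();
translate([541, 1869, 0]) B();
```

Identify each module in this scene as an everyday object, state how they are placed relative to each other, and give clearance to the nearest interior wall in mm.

A is a house frame. B is a table. The table sits inside the house frame, centred. The clearance to the nearest interior wall is 443 mm.

Clearances: x = 443, y = 1771; minimum 443 mm.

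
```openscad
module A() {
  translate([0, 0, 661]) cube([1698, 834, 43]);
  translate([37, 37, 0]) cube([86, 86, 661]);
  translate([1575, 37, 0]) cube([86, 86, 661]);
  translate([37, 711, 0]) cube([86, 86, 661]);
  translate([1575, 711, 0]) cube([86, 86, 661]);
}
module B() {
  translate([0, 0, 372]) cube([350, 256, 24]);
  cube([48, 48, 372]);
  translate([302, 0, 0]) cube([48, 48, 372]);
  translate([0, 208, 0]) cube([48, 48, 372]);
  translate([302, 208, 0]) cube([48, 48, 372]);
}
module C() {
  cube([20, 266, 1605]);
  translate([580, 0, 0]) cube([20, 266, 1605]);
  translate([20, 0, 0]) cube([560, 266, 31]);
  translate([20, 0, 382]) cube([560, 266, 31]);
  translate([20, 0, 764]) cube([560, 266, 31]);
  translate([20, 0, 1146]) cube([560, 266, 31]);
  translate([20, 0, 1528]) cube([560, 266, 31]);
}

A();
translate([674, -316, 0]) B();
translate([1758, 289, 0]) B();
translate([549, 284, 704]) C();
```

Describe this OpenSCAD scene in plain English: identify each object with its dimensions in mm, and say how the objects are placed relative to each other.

A is a table with a 1698×834 mm rectangular top, 43 mm thick, top surface at z = 704 mm, supported by four 86×86 mm square legs, each inset 37 mm from the nearest pair of top edges, running from the floor.

B is a simple wooden stool: a rectangular seat 350 mm (x) by 256 mm (y), 24 mm thick, top face at z = 396 mm, on four square legs, each 48×48 mm in cross-section. The legs rest on z = 0, each flush with a corner of the seat.

C is an open bookshelf. Two side panels, each 20 mm thick, 266 mm deep and 1605 mm tall, stand 600 mm apart (outside-to-outside). Between them sit 5 shelves, each 31 mm thick and 266 mm deep, spanning the full gap between the sides. The bottom shelf rests on the floor (its underside at z = 0) and the clear gap between one shelf's top and the next shelf's underside is 351 mm.

Two stools sit around the table at the −y, +x sides. The bookshelf is on top of the table, centred.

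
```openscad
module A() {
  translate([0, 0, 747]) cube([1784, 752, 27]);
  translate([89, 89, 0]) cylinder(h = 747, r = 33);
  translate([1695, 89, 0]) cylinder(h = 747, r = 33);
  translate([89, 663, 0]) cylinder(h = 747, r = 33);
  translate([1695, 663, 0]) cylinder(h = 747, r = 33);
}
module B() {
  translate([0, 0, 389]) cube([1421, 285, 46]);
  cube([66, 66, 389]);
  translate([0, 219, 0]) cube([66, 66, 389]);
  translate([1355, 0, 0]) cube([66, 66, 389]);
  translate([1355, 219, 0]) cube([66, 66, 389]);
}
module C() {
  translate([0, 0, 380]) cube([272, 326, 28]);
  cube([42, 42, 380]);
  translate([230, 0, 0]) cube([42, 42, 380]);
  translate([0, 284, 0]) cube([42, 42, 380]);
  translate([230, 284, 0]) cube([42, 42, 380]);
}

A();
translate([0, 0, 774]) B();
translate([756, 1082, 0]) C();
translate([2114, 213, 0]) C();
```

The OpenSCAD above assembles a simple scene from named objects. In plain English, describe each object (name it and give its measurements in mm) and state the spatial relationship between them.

A is a table: top 1784 mm (x) × 752 mm (y), 27 mm thick, upper face at z = 774 mm, on four round legs of 66 mm diameter, each leg's bounding box inset 56 mm from the nearest pair of top edges, running from z = 0 to the bottom of the top.

B is a long wooden bench with a 1421 mm (x) × 285 mm (y) seat, 46 mm thick, its top surface 435 mm above the floor. Four 66 mm square legs at the seat corners, flush with the edges, run from z = 0 to the seat underside.

C is a four-legged stool. The seat is 272×326 mm, 28 mm thick, top at z = 408 mm. It stands on four square legs, each 42×42 mm in cross-section, from z = 0 to the seat underside, each flush with a corner of the seat.

The bench is on top of the table. Two stools sit around the table at the +y, +x sides.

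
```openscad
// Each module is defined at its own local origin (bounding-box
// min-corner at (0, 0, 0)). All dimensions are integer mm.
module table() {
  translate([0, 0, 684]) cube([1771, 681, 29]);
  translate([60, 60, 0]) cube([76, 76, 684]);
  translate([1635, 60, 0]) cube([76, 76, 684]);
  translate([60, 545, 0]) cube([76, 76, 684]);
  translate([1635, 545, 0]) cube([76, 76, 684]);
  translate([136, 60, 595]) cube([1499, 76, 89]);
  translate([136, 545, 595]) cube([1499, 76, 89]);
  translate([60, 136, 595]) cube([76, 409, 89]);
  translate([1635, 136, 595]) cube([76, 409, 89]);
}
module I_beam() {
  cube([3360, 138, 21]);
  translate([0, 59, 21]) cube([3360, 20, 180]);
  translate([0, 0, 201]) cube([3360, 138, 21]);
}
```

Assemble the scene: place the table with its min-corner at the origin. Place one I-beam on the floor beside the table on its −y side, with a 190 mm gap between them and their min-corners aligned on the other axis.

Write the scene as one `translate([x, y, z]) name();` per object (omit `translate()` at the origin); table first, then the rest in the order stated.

table();
translate([0, -328, 0]) I_beam();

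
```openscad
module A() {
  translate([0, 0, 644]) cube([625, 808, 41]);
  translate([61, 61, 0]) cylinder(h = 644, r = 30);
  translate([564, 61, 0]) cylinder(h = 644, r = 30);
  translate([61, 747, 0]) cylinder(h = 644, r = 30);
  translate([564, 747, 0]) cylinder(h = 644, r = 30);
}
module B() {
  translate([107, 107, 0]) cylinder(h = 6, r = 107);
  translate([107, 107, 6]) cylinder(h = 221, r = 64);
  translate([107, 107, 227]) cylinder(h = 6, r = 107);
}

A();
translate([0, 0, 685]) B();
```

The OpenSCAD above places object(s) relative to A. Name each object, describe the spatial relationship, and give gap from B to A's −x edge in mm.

The spool's min-x is at 0; the table's min-x is 0; gap = 0 mm.

A is a table. B is a spool. The spool is on top of the table. The gap from the spool to the table's −x edge is 0 mm.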